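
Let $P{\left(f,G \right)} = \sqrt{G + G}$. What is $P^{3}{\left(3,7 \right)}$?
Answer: $14 \sqrt{14} \approx 52.383$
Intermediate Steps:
$P{\left(f,G \right)} = \sqrt{2} \sqrt{G}$ ($P{\left(f,G \right)} = \sqrt{2 G} = \sqrt{2} \sqrt{G}$)
$P^{3}{\left(3,7 \right)} = \left(\sqrt{2} \sqrt{7}\right)^{3} = \left(\sqrt{14}\right)^{3} = 14 \sqrt{14}$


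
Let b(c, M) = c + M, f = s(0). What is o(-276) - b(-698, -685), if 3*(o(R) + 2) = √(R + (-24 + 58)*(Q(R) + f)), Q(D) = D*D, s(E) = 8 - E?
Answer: 1381 + 2*√647495/3 ≈ 1917.4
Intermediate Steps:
f = 8 (f = 8 - 1*0 = 8 + 0 = 8)
Q(D) = D²
b(c, M) = M + c
o(R) = -2 + √(272 + R + 34*R²)/3 (o(R) = -2 + √(R + (-24 + 58)*(R² + 8))/3 = -2 + √(R + 34*(8 + R²))/3 = -2 + √(R + (272 + 34*R²))/3 = -2 + √(272 + R + 34*R²)/3)
o(-276) - b(-698, -685) = (-2 + √(272 - 276 + 34*(-276)²)/3) - (-685 - 698) = (-2 + √(272 - 276 + 34*76176)/3) - 1*(-1383) = (-2 + √(272 - 276 + 2589984)/3) + 1383 = (-2 + √2589980/3) + 1383 = (-2 + (2*√647495)/3) + 1383 = (-2 + 2*√647495/3) + 1383 = 1381 + 2*√647495/3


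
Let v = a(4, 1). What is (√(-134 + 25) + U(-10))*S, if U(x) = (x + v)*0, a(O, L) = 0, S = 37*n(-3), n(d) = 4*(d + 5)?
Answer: 296*I*√109 ≈ 3090.3*I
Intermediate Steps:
n(d) = 20 + 4*d (n(d) = 4*(5 + d) = 20 + 4*d)
S = 296 (S = 37*(20 + 4*(-3)) = 37*(20 - 12) = 37*8 = 296)
v = 0
U(x) = 0 (U(x) = (x + 0)*0 = x*0 = 0)
(√(-134 + 25) + U(-10))*S = (√(-134 + 25) + 0)*296 = (√(-109) + 0)*296 = (I*√109 + 0)*296 = (I*√109)*296 = 296*I*√109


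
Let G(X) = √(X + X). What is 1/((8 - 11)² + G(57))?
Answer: -3/11 + √114/33 ≈ 0.050821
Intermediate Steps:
G(X) = √2*√X (G(X) = √(2*X) = √2*√X)
1/((8 - 11)² + G(57)) = 1/((8 - 11)² + √2*√57) = 1/((-3)² + √114) = 1/(9 + √114)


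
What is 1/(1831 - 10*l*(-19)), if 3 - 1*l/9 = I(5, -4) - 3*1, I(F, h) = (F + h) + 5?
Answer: 1/1831 ≈ 0.00054615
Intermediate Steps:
I(F, h) = 5 + F + h
l = 0 (l = 27 - 9*((5 + 5 - 4) - 3*1) = 27 - 9*(6 - 3) = 27 - 9*3 = 27 - 27 = 0)
1/(1831 - 10*l*(-19)) = 1/(1831 - 10*0*(-19)) = 1/(1831 + 0*(-19)) = 1/(1831 + 0) = 1/1831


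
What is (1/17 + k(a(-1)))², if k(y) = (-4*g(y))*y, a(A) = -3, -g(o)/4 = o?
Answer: 5997601/289 ≈ 20753.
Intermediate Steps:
g(o) = -4*o
k(y) = 16*y² (k(y) = (-(-16)*y)*y = (16*y)*y = 16*y²)
(1/17 + k(a(-1)))² = (1/17 + 16*(-3)²)² = (1/17 + 16*9)² = (1/17 + 144)² = (2449/17)² = 5997601/289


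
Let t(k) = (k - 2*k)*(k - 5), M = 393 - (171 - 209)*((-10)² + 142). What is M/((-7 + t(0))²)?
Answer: 9589/49 ≈ 195.69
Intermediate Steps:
M = 9589 (M = 393 - (-38)*(100 + 142) = 393 - (-38)*242 = 393 - 1*(-9196) = 393 + 9196 = 9589)
t(k) = -k*(-5 + k) (t(k) = (-k)*(-5 + k) = -k*(-5 + k))
M/((-7 + t(0))²) = 9589/((-7 + 0*(5 - 1*0))²) = 9589/((-7 + 0*(5 + 0))²) = 9589/((-7 + 0*5)²) = 9589/((-7 + 0)²) = 9589/((-7)²) = 9589/49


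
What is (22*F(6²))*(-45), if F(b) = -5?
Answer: 4950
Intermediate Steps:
(22*F(6²))*(-45) = (22*(-5))*(-45) = -110*(-45) = 4950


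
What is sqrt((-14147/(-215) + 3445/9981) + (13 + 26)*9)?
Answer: sqrt(115433752805)/16635 ≈ 20.424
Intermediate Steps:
sqrt((-14147/(-215) + 3445/9981) + (13 + 26)*9) = sqrt((-14147*(-1/215) + 3445*(1/9981)) + 39*9) = sqrt((329/5 + 3445/9981) + 351) = sqrt(3300974/49905 + 351) = sqrt(20817629/49905) = sqrt(115433752805)/16635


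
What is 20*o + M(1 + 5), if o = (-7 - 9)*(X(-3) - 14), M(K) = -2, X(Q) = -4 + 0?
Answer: 5758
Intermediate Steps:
X(Q) = -4
o = 288 (o = (-7 - 9)*(-4 - 14) = -16*(-18) = 288)
20*o + M(1 + 5) = 20*288 - 2 = 5760 - 2 = 5758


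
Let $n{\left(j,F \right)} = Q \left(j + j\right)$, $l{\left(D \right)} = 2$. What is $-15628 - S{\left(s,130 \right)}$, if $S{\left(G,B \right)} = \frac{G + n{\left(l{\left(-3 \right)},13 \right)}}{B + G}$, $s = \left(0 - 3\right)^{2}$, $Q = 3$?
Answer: $- \frac{2172313}{139} \approx -15628.0$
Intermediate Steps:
$n{\left(j,F \right)} = 6 j$ ($n{\left(j,F \right)} = 3 \left(j + j\right) = 3 \cdot 2 j = 6 j$)
$s = 9$ ($s = \left(-3\right)^{2} = 9$)
$S{\left(G,B \right)} = \frac{12 + G}{B + G}$ ($S{\left(G,B \right)} = \frac{G + 6 \cdot 2}{B + G} = \frac{G + 12}{B + G} = \frac{12 + G}{B + G}$)
$-15628 - S{\left(s,130 \right)} = -15628 - \frac{12 + 9}{130 + 9} = -15628 - \frac{1}{139} \cdot 21 = -15628 - \frac{21}{139} = - \frac{2172313}{139}$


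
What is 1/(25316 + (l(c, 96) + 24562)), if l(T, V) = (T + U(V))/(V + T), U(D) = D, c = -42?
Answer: 1/49879 ≈ 2.0049e-5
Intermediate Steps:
l(T, V) = 1 (l(T, V) = (T + V)/(V + T) = (T + V)/(T + V) = 1)
1/(25316 + (l(c, 96) + 24562)) = 1/(25316 + (1 + 24562)) = 1/(25316 + 24563) = 1/49879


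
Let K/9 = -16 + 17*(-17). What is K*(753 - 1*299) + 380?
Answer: -1245850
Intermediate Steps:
K = -2745 (K = 9*(-16 + 17*(-17)) = 9*(-16 - 289) = 9*(-305) = -2745)
K*(753 - 1*299) + 380 = -2745*(753 - 1*299) + 380 = -2745*(753 - 299) + 380 = -2745*454 + 380 = -1246230 + 380 = -1245850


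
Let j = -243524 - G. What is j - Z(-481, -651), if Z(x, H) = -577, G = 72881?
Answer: -315828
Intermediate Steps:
j = -316405 (j = -243524 - 1*72881 = -243524 - 72881 = -316405)
j - Z(-481, -651) = -316405 - 1*(-577) = -316405 + 577 = -315828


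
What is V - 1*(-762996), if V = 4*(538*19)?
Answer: 803884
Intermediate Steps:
V = 40888 (V = 4*10222 = 40888)
V - 1*(-762996) = 40888 - 1*(-762996) = 40888 + 762996 = 803884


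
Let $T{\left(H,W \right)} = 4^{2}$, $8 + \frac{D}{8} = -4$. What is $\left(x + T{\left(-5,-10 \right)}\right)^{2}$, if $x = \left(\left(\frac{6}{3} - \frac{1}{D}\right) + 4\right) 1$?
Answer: $\frac{4464769}{9216} \approx 484.46$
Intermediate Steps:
$D = -96$ ($D = -64 + 8 \left(-4\right) = -64 - 32 = -96$)
$T{\left(H,W \right)} = 16$
$x = \frac{577}{96}$ ($x = \left(\left(\frac{6}{3} - \frac{1}{-96}\right) + 4\right) 1 = \left(\left(6 \cdot \frac{1}{3} - - \frac{1}{96}\right) + 4\right) 1 = \left(\left(2 + \frac{1}{96}\right) + 4\right) 1 = \left(\frac{193}{96} + 4\right) 1 = \frac{577}{96} \cdot 1 = \frac{577}{96} \approx 6.0104$)
$\left(x + T{\left(-5,-10 \right)}\right)^{2} = \left(\frac{577}{96} + 16\right)^{2} = \left(\frac{2113}{96}\right)^{2} = \frac{4464769}{9216}$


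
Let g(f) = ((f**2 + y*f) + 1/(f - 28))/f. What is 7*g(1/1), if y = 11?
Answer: 2261/27 ≈ 83.741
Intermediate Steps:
g(f) = (f**2 + 1/(-28 + f) + 11*f)/f (g(f) = ((f**2 + 11*f) + 1/(f - 28))/f = ((f**2 + 11*f) + 1/(-28 + f))/f = (f**2 + 1/(-28 + f) + 11*f)/f)
7*g(1/1) = 7*((1 + (1/1)**3 - 308/1 - 17*(1/1)**2)/((1/1)*(-28 + 1/1))) = 7*((1 + 1**3 - 308*1 - 17*1**2)/(1*(-28 + 1))) = 7*(1*(1 + 1 - 308 - 17*1)/(-27)) = 7*(1*(-1/27)*(1 + 1 - 308 - 17)) = 7*(1*(-1/27)*(-323)) = 7*(323/27) = 2261/27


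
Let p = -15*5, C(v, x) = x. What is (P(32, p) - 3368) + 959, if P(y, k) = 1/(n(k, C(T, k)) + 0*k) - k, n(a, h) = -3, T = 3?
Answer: -7003/3 ≈ -2334.3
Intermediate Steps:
p = -75
P(y, k) = -⅓ - k (P(y, k) = 1/(-3 + 0*k) - k = 1/(-3 + 0) - k = 1/(-3) - k = -⅓ - k)
(P(32, p) - 3368) + 959 = ((-⅓ - 1*(-75)) - 3368) + 959 = ((-⅓ + 75) - 3368) + 959 = (224/3 - 3368) + 959 = -9880/3 + 959 = -7003/3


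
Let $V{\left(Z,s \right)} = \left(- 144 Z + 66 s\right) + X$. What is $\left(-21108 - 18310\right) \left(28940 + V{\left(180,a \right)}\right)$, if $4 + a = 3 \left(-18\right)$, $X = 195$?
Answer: $24163234$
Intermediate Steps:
$a = -58$ ($a = -4 + 3 \left(-18\right) = -4 - 54 = -58$)
$V{\left(Z,s \right)} = 195 - 144 Z + 66 s$ ($V{\left(Z,s \right)} = \left(- 144 Z + 66 s\right) + 195 = 195 - 144 Z + 66 s$)
$\left(-21108 - 18310\right) \left(28940 + V{\left(180,a \right)}\right) = \left(-21108 - 18310\right) \left(28940 + \left(195 - 25920 + 66 \left(-58\right)\right)\right) = - 39418 \left(28940 - 29553\right) = \left(-39418\right) \left(-613\right) = 24163234$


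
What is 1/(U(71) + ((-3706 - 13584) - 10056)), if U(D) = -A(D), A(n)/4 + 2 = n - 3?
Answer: -1/27610 ≈ -3.6219e-5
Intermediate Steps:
A(n) = -20 + 4*n (A(n) = -8 + 4*(n - 3) = -8 + 4*(-3 + n) = -8 + (-12 + 4*n) = -20 + 4*n)
U(D) = 20 - 4*D (U(D) = -(-20 + 4*D) = 20 - 4*D)
1/(U(71) + ((-3706 - 13584) - 10056)) = 1/((20 - 4*71) + ((-3706 - 13584) - 10056)) = 1/((20 - 284) + (-17290 - 10056)) = 1/(-264 - 27346) = 1/(-27610) = -1/27610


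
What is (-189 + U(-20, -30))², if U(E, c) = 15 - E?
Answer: 23716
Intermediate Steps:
(-189 + U(-20, -30))² = (-189 + (15 - 1*(-20)))² = (-189 + (15 + 20))² = (-189 + 35)² = (-154)² = 23716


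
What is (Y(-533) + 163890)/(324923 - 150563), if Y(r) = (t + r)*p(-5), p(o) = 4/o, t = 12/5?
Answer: 2053931/2179500 ≈ 0.94239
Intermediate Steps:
t = 12/5 (t = 12*(1/5) = 12/5 ≈ 2.4000)
Y(r) = -48/25 - 4*r/5 (Y(r) = (12/5 + r)*(4/(-5)) = (12/5 + r)*(4*(-1/5)) = (12/5 + r)*(-4/5) = -48/25 - 4*r/5)
(Y(-533) + 163890)/(324923 - 150563) = ((-48/25 - 4/5*(-533)) + 163890)/(324923 - 150563) = ((-48/25 + 2132/5) + 163890)/174360 = (10612/25 + 163890)*(1/174360) = (4107862/25)*(1/174360) = 2053931/2179500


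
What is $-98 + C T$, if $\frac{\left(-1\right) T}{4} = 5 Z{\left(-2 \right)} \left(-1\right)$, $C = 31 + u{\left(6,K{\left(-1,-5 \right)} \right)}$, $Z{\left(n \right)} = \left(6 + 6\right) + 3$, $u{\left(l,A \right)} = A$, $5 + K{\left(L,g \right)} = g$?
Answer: $6202$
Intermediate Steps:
$K{\left(L,g \right)} = -5 + g$
$Z{\left(n \right)} = 15$ ($Z{\left(n \right)} = 12 + 3 = 15$)
$C = 21$ ($C = 31 - 10 = 21$)
$T = 300$ ($T = - 4 \cdot 5 \cdot 15 \left(-1\right) = - 4 \cdot 75 \left(-1\right) = \left(-4\right) \left(-75\right) = 300$)
$-98 + C T = -98 + 21 \cdot 300 = -98 + 6300 = 6202$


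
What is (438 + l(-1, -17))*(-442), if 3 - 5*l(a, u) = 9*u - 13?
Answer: -1042678/5 ≈ -2.0854e+5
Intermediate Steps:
l(a, u) = 16/5 - 9*u/5 (l(a, u) = ⅗ - (9*u - 13)/5 = ⅗ - (-13 + 9*u)/5 = ⅗ + (13/5 - 9*u/5) = 16/5 - 9*u/5)
(438 + l(-1, -17))*(-442) = (438 + (16/5 - 9/5*(-17)))*(-442) = (438 + (16/5 + 153/5))*(-442) = (438 + 169/5)*(-442) = (2359/5)*(-442) = -1042678/5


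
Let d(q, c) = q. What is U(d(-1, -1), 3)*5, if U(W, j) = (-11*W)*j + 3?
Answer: 180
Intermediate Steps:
U(W, j) = 3 - 11*W*j (U(W, j) = -11*W*j + 3 = 3 - 11*W*j)
U(d(-1, -1), 3)*5 = (3 - 11*(-1)*3)*5 = (3 + 33)*5 = 36*5 = 180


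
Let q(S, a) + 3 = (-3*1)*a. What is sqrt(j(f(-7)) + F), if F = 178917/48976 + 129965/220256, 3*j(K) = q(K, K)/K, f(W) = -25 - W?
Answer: sqrt(843446330738395922)/505652712 ≈ 1.8163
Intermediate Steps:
q(S, a) = -3 - 3*a (q(S, a) = -3 + (-3*1)*a = -3 - 3*a)
j(K) = (-3 - 3*K)/(3*K) (j(K) = ((-3 - 3*K)/K)/3 = (-3 - 3*K)/(3*K))
F = 2860794287/674203616 (F = 178917*(1/48976) + 129965*(1/220256) = 178917/48976 + 129965/220256 = 2860794287/674203616 ≈ 4.2432)
sqrt(j(f(-7)) + F) = sqrt((-1 - (-25 - 1*(-7)))/(-25 - 1*(-7)) + 2860794287/674203616) = sqrt((-1 - (-25 + 7))/(-25 + 7) + 2860794287/674203616) = sqrt((-1 - 1*(-18))/(-18) + 2860794287/674203616) = sqrt(-(-1 + 18)/18 + 2860794287/674203616) = sqrt(-1/18*17 + 2860794287/674203616) = sqrt(-17/18 + 2860794287/674203616) = sqrt(20016417847/6067832544) = sqrt(843446330738395922)/505652712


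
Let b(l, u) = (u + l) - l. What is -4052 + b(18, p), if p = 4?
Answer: -4048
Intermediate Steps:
b(l, u) = u (b(l, u) = (l + u) - l = u)
-4052 + b(18, p) = -4052 + 4 = -4048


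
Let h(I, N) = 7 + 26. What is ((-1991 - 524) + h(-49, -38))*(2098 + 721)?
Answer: -6996758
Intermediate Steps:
h(I, N) = 33
((-1991 - 524) + h(-49, -38))*(2098 + 721) = ((-1991 - 524) + 33)*(2098 + 721) = (-2515 + 33)*2819 = -2482*2819 = -6996758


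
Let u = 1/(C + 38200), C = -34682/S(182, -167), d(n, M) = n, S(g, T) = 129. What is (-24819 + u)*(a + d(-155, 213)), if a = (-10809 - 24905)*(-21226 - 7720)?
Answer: -125544287025366004257/4893118 ≈ -2.5657e+13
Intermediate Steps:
a = 1033777444 (a = -35714*(-28946) = 1033777444)
C = -34682/129 ≈ -268.85
u = 129/4893118 (u = 1/(-34682/129 + 38200) = 1/(4893118/129) = 129/4893118 ≈ 2.6364e-5)
(-24819 + u)*(a + d(-155, 213)) = (-24819 + 129/4893118)*(1033777444 - 155) = -121442295513/4893118*1033777289 = -125544287025366004257/4893118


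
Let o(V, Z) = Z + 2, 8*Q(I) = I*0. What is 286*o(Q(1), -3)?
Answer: -286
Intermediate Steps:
Q(I) = 0 (Q(I) = (I*0)/8 = (⅛)*0 = 0)
o(V, Z) = 2 + Z
286*o(Q(1), -3) = 286*(2 - 3) = 286*(-1) = -286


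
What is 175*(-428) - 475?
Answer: -75375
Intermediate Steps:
175*(-428) - 475 = -74900 - 475 = -75375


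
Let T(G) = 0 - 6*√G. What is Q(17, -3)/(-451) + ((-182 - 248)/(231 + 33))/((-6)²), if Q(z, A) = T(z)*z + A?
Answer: -7519/194832 + 102*√17/451 ≈ 0.89391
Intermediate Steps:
T(G) = -6*√G (T(G) = 0 - 6*√G = -6*√G)
Q(z, A) = A - 6*z^(3/2) (Q(z, A) = (-6*√z)*z + A = -6*z^(3/2) + A = A - 6*z^(3/2))
Q(17, -3)/(-451) + ((-182 - 248)/(231 + 33))/((-6)²) = (-3 - 102*√17)/(-451) + ((-182 - 248)/(231 + 33))/((-6)²) = (-3 - 102*√17)*(-1/451) - 430/264/36 = (-3 - 102*√17)*(-1/451) - 430*1/264*(1/36) = (3/451 + 102*√17/451) - 215/132*1/36 = (3/451 + 102*√17/451) - 215/4752 = -7519/194832 + 102*√17/451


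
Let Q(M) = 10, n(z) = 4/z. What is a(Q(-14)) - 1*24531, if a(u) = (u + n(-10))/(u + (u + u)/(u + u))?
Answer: -1349157/55 ≈ -24530.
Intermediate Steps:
a(u) = (-⅖ + u)/(1 + u) (a(u) = (u + 4/(-10))/(u + (u + u)/(u + u)) = (u + 4*(-⅒))/(u + (2*u)/((2*u))) = (u - ⅖)/(u + (2*u)*(1/(2*u))) = (-⅖ + u)/(u + 1) = (-⅖ + u)/(1 + u))
a(Q(-14)) - 1*24531 = (-⅖ + 10)/(1 + 10) - 1*24531 = (48/5)/11 - 24531 = (1/11)*(48/5) - 24531 = 48/55 - 24531 = -1349157/55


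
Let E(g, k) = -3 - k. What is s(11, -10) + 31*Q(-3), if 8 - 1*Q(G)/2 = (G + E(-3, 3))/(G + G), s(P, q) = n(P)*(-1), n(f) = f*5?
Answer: 348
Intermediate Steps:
n(f) = 5*f
s(P, q) = -5*P (s(P, q) = (5*P)*(-1) = -5*P)
Q(G) = 16 - (-6 + G)/G (Q(G) = 16 - 2*(G + (-3 - 1*3))/(G + G) = 16 - 2*(G + (-3 - 3))/(2*G) = 16 - 2*(G - 6)*1/(2*G) = 16 - 2*(-6 + G)*1/(2*G) = 16 - (-6 + G)/G)
s(11, -10) + 31*Q(-3) = -5*11 + 31*(15 + 6/(-3)) = -55 + 31*(15 + 6*(-1/3)) = -55 + 31*(15 - 2) = -55 + 31*13 = -55 + 403 = 348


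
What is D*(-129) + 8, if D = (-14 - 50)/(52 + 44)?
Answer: 94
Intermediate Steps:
D = -⅔ (D = -64/96 = -64*1/96 = -⅔ ≈ -0.66667)
D*(-129) + 8 = -⅔*(-129) + 8 = 86 + 8 = 94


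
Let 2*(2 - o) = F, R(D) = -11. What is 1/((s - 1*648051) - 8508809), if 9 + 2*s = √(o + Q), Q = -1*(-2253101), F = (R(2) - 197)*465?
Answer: -18313729/167696333791989 - √2301463/167696333791989 ≈ -1.0922e-7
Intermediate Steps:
F = -96720 (F = (-11 - 197)*465 = -208*465 = -96720)
o = 48362 (o = 2 - ½*(-96720) = 2 + 48360 = 48362)
Q = 2253101
s = -9/2 + √2301463/2 (s = -9/2 + √(48362 + 2253101)/2 = -9/2 + √2301463/2 ≈ 754.03)
1/((s - 1*648051) - 8508809) = 1/(((-9/2 + √2301463/2) - 1*648051) - 8508809) = 1/(((-9/2 + √2301463/2) - 648051) - 8508809) = 1/((-1296111/2 + √2301463/2) - 8508809) = 1/(-18313729/2 + √2301463/2)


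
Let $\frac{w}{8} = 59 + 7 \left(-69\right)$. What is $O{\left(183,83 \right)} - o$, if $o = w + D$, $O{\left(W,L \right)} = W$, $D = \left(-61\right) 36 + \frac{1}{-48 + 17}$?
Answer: $\frac{178902}{31} \approx 5771.0$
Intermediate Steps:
$w = -3392$ ($w = 8 \left(59 + 7 \left(-69\right)\right) = 8 \left(59 - 483\right) = 8 \left(-424\right) = -3392$)
$D = - \frac{68077}{31}$ ($D = -2196 + \frac{1}{-31} = -2196 - \frac{1}{31} = - \frac{68077}{31} \approx -2196.0$)
$o = - \frac{173229}{31}$ ($o = -3392 - \frac{68077}{31} = - \frac{173229}{31} \approx -5588.0$)
$O{\left(183,83 \right)} - o = 183 - - \frac{173229}{31} = 183 + \frac{173229}{31} = \frac{178902}{31}$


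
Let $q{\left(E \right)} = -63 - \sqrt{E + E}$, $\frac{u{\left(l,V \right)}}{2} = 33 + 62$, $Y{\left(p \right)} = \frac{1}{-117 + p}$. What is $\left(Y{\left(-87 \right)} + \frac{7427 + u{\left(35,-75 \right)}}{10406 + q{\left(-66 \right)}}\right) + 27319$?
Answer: $\frac{596211268503299}{21823467324} + \frac{15234 i \sqrt{33}}{106977781} \approx 27320.0 + 0.00081804 i$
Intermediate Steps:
$u{\left(l,V \right)} = 190$ ($u{\left(l,V \right)} = 2 \left(33 + 62\right) = 2 \cdot 95 = 190$)
$q{\left(E \right)} = -63 - \sqrt{2} \sqrt{E}$ ($q{\left(E \right)} = -63 - \sqrt{2 E} = -63 - \sqrt{2} \sqrt{E}$)
$\left(Y{\left(-87 \right)} + \frac{7427 + u{\left(35,-75 \right)}}{10406 + q{\left(-66 \right)}}\right) + 27319 = \left(\frac{1}{-117 - 87} + \frac{7427 + 190}{10406 - \left(63 + \sqrt{2} \sqrt{-66}\right)}\right) + 27319 = \left(\frac{1}{-204} + \frac{7617}{10406 - \left(63 + \sqrt{2} i \sqrt{66}\right)}\right) + 27319 = \left(- \frac{1}{204} + \frac{7617}{10406 - \left(63 + 2 i \sqrt{33}\right)}\right) + 27319 = \left(- \frac{1}{204} + \frac{7617}{10343 - 2 i \sqrt{33}}\right) + 27319 = \frac{5573075}{204} + \frac{7617}{10343 - 2 i \sqrt{33}}$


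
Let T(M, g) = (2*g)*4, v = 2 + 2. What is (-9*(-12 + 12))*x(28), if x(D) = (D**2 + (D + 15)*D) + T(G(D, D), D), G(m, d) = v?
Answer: 0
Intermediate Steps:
v = 4
G(m, d) = 4
T(M, g) = 8*g
x(D) = D**2 + 8*D + D*(15 + D) (x(D) = (D**2 + (D + 15)*D) + 8*D = (D**2 + (15 + D)*D) + 8*D = (D**2 + D*(15 + D)) + 8*D = D**2 + 8*D + D*(15 + D))
(-9*(-12 + 12))*x(28) = (-9*(-12 + 12))*(28*(23 + 2*28)) = (-9*0)*(28*(23 + 56)) = 0*(28*79) = 0*2212 = 0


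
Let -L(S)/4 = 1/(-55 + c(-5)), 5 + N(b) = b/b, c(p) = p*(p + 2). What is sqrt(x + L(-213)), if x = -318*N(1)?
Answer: sqrt(127210)/10 ≈ 35.667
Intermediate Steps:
c(p) = p*(2 + p)
N(b) = -4 (N(b) = -5 + b/b = -5 + 1 = -4)
x = 1272 (x = -318*(-4) = 1272)
L(S) = 1/10 (L(S) = -4/(-55 - 5*(2 - 5)) = -4/(-55 - 5*(-3)) = -4/(-55 + 15) = -4/(-40) = -4*(-1/40) = 1/10)
sqrt(x + L(-213)) = sqrt(1272 + 1/10) = sqrt(12721/10) = sqrt(127210)/10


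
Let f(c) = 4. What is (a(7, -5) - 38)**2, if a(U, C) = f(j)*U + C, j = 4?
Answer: 225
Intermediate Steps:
a(U, C) = C + 4*U (a(U, C) = 4*U + C = C + 4*U)
(a(7, -5) - 38)**2 = ((-5 + 4*7) - 38)**2 = ((-5 + 28) - 38)**2 = (23 - 38)**2 = (-15)**2 = 225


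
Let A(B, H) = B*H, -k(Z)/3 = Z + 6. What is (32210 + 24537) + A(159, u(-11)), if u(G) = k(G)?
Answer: 59132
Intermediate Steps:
k(Z) = -18 - 3*Z (k(Z) = -3*(Z + 6) = -3*(6 + Z) = -18 - 3*Z)
u(G) = -18 - 3*G
(32210 + 24537) + A(159, u(-11)) = (32210 + 24537) + 159*(-18 - 3*(-11)) = 56747 + 159*(-18 + 33) = 56747 + 159*15 = 56747 + 2385 = 59132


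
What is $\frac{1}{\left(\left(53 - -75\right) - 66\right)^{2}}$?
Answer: $\frac{1}{3844} \approx 0.00026015$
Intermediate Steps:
$\frac{1}{\left(\left(53 - -75\right) - 66\right)^{2}} = \frac{1}{\left(\left(53 + 75\right) - 66\right)^{2}} = \frac{1}{\left(128 - 66\right)^{2}} = \frac{1}{62^{2}} = \frac{1}{3844}$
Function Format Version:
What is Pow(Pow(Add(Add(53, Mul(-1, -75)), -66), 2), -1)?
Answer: Rational(1, 3844) ≈ 0.00026015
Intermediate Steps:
Pow(Pow(Add(Add(53, Mul(-1, -75)), -66), 2), -1) = Pow(Pow(Add(Add(53, 75), -66), 2), -1) = Pow(Pow(Add(128, -66), 2), -1) = Pow(Pow(62, 2), -1) = Pow(3844, -1) = Rational(1, 3844)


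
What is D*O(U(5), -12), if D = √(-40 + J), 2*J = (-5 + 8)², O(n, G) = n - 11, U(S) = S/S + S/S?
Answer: -9*I*√142/2 ≈ -53.624*I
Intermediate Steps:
U(S) = 2 (U(S) = 1 + 1 = 2)
O(n, G) = -11 + n
J = 9/2 (J = (-5 + 8)²/2 = (½)*3² = (½)*9 = 9/2 ≈ 4.5000)
D = I*√142/2 (D = √(-40 + 9/2) = √(-71/2) = I*√142/2 ≈ 5.9582*I)
D*O(U(5), -12) = (I*√142/2)*(-11 + 2) = (I*√142/2)*(-9) = -9*I*√142/2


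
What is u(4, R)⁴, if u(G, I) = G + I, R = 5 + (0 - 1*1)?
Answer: 4096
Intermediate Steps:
R = 4 (R = 5 + (0 - 1) = 5 - 1 = 4)
u(4, R)⁴ = (4 + 4)⁴ = 8⁴ = 4096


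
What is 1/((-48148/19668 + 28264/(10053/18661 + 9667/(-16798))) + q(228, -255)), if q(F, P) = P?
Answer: -56671340781/43578446798172160 ≈ -1.3004e-6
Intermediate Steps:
1/((-48148/19668 + 28264/(10053/18661 + 9667/(-16798))) + q(228, -255)) = 1/((-48148/19668 + 28264/(10053/18661 + 9667/(-16798))) - 255) = 1/((-48148*1/19668 + 28264/(10053*(1/18661) + 9667*(-1/16798))) - 255) = 1/((-12037/4917 + 28264/(10053/18661 - 9667/16798)) - 255) = 1/((-12037/4917 + 28264/(-11525593/313467478)) - 255) = 1/((-12037/4917 + 28264*(-313467478/11525593)) - 255) = 1/((-12037/4917 - 8859844798192/11525593) - 255) = 1/(-43563995606273005/56671340781 - 255) = 1/(-43578446798172160/56671340781) = -56671340781/43578446798172160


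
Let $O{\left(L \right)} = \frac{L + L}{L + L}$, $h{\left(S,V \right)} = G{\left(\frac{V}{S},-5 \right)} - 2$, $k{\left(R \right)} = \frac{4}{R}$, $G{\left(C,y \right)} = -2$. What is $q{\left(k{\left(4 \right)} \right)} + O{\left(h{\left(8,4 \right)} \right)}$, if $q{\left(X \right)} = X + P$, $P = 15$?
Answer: $17$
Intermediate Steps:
$q{\left(X \right)} = 15 + X$ ($q{\left(X \right)} = X + 15 = 15 + X$)
$h{\left(S,V \right)} = -4$ ($h{\left(S,V \right)} = -2 - 2 = -4$)
$O{\left(L \right)} = 1$ ($O{\left(L \right)} = \frac{2 L}{2 L} = 2 L \frac{1}{2 L} = 1$)
$q{\left(k{\left(4 \right)} \right)} + O{\left(h{\left(8,4 \right)} \right)} = \left(15 + \frac{4}{4}\right) + 1 = \left(15 + 4 \cdot \frac{1}{4}\right) + 1 = \left(15 + 1\right) + 1 = 16 + 1 = 17$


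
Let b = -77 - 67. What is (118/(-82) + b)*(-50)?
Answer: 298150/41 ≈ 7272.0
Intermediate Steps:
b = -144
(118/(-82) + b)*(-50) = (118/(-82) - 144)*(-50) = (118*(-1/82) - 144)*(-50) = (-59/41 - 144)*(-50) = -5963/41*(-50) = 298150/41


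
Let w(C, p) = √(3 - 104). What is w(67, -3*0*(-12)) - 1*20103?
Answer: -20103 + I*√101 ≈ -20103.0 + 10.05*I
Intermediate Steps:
w(C, p) = I*√101 (w(C, p) = √(-101) = I*√101)
w(67, -3*0*(-12)) - 1*20103 = I*√101 - 1*20103 = I*√101 - 20103 = -20103 + I*√101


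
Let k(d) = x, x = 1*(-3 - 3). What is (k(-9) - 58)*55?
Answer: -3520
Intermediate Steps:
x = -6 (x = 1*(-6) = -6)
k(d) = -6
(k(-9) - 58)*55 = (-6 - 58)*55 = -64*55 = -3520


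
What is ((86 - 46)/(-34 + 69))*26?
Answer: 208/7 ≈ 29.714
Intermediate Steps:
((86 - 46)/(-34 + 69))*26 = (40/35)*26 = (40*(1/35))*26 = (8/7)*26 = 208/7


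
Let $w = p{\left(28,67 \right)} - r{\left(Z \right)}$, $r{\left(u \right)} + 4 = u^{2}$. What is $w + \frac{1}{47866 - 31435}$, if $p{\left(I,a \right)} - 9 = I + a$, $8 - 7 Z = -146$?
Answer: $- \frac{6178055}{16431} \approx -376.0$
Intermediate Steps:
$Z = 22$ ($Z = \frac{8}{7} - - \frac{146}{7} = \frac{8}{7} + \frac{146}{7} = 22$)
$r{\left(u \right)} = -4 + u^{2}$
$p{\left(I,a \right)} = 9 + I + a$ ($p{\left(I,a \right)} = 9 + \left(I + a\right) = 9 + I + a$)
$w = -376$ ($w = \left(9 + 28 + 67\right) - \left(-4 + 22^{2}\right) = 104 - \left(-4 + 484\right) = 104 - 480 = -376$)
$w + \frac{1}{47866 - 31435} = -376 + \frac{1}{47866 - 31435} = -376 + \frac{1}{16431} = - \frac{6178055}{16431}$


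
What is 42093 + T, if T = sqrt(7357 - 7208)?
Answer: 42093 + sqrt(149) ≈ 42105.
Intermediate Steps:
T = sqrt(149) ≈ 12.207
42093 + T = 42093 + sqrt(149)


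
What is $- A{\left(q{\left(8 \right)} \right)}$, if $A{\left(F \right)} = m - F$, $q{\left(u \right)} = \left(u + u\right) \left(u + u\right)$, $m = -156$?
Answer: $412$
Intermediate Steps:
$q{\left(u \right)} = 4 u^{2}$ ($q{\left(u \right)} = 2 u 2 u = 4 u^{2}$)
$A{\left(F \right)} = -156 - F$
$- A{\left(q{\left(8 \right)} \right)} = - (-156 - 4 \cdot 8^{2}) = - (-156 - 4 \cdot 64) = - (-156 - 256) = \left(-1\right) \left(-412\right) = 412$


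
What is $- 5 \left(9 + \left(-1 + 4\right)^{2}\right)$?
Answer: $-90$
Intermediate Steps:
$- 5 \left(9 + \left(-1 + 4\right)^{2}\right) = - 5 \left(9 + 3^{2}\right) = - 5 \left(9 + 9\right) = \left(-5\right) 18 = -90$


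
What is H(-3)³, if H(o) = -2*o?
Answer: 216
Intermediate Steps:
H(-3)³ = (-2*(-3))³ = 6³ = 216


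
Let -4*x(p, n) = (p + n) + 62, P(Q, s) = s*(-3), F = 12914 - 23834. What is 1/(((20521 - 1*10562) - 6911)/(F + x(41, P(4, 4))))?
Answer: -43771/12192 ≈ -3.5901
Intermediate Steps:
F = -10920
P(Q, s) = -3*s
x(p, n) = -31/2 - n/4 - p/4 (x(p, n) = -((p + n) + 62)/4 = -((n + p) + 62)/4 = -(62 + n + p)/4 = -31/2 - n/4 - p/4)
1/(((20521 - 1*10562) - 6911)/(F + x(41, P(4, 4)))) = 1/(((20521 - 1*10562) - 6911)/(-10920 + (-31/2 - (-3)*4/4 - ¼*41))) = 1/(((20521 - 10562) - 6911)/(-10920 + (-31/2 - ¼*(-12) - 41/4))) = 1/((9959 - 6911)/(-10920 + (-31/2 + 3 - 41/4))) = 1/(3048/(-10920 - 91/4)) = 1/(3048/(-43771/4)) = 1/(3048*(-4/43771)) = 1/(-12192/43771) = -43771/12192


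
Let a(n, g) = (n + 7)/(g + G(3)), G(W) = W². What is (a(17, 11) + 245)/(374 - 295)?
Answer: 1231/395 ≈ 3.1165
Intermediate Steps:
a(n, g) = (7 + n)/(9 + g) (a(n, g) = (n + 7)/(g + 3²) = (7 + n)/(g + 9) = (7 + n)/(9 + g))
(a(17, 11) + 245)/(374 - 295) = ((7 + 17)/(9 + 11) + 245)/(374 - 295) = (24/20 + 245)/79 = ((1/20)*24 + 245)/79 = (6/5 + 245)/79 = (1/79)*(1231/5) = 1231/395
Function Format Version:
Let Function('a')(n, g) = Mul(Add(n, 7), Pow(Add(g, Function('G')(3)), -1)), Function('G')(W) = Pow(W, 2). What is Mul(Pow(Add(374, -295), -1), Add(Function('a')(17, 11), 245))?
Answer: Rational(1231, 395) ≈ 3.1165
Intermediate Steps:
Function('a')(n, g) = Mul(Pow(Add(9, g), -1), Add(7, n)) (Function('a')(n, g) = Mul(Add(n, 7), Pow(Add(g, Pow(3, 2)), -1)) = Mul(Add(7, n), Pow(Add(g, 9), -1)) = Mul(Add(7, n), Pow(Add(9, g), -1)) = Mul(Pow(Add(9, g), -1), Add(7, n)))
Mul(Pow(Add(374, -295), -1), Add(Function('a')(17, 11), 245)) = Mul(Pow(Add(374, -295), -1), Add(Mul(Pow(Add(9, 11), -1), Add(7, 17)), 245)) = Mul(Pow(79, -1), Add(Mul(Pow(20, -1), 24), 245)) = Mul(Rational(1, 79), Add(Mul(Rational(1, 20), 24), 245)) = Mul(Rational(1, 79), Add(Rational(6, 5), 245)) = Mul(Rational(1, 79), Rational(1231, 5)) = Rational(1231, 395)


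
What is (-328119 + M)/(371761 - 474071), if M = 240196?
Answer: 87923/102310 ≈ 0.85938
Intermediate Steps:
(-328119 + M)/(371761 - 474071) = (-328119 + 240196)/(371761 - 474071) = -87923/(-102310) = -87923*(-1/102310) = 87923/102310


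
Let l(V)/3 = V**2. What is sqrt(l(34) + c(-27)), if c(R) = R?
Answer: sqrt(3441) ≈ 58.660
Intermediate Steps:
l(V) = 3*V**2
sqrt(l(34) + c(-27)) = sqrt(3*34**2 - 27) = sqrt(3*1156 - 27) = sqrt(3468 - 27) = sqrt(3441)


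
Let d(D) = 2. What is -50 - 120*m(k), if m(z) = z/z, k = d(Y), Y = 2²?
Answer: -170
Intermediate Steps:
Y = 4
k = 2
m(z) = 1
-50 - 120*m(k) = -50 - 120*1 = -50 - 120 = -170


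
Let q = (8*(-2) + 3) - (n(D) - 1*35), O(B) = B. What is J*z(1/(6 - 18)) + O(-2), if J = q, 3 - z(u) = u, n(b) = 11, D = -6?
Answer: 383/12 ≈ 31.917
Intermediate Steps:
z(u) = 3 - u
q = 11 (q = (8*(-2) + 3) - (11 - 1*35) = (-16 + 3) - (11 - 35) = -13 - 1*(-24) = -13 + 24 = 11)
J = 11
J*z(1/(6 - 18)) + O(-2) = 11*(3 - 1/(6 - 18)) - 2 = 11*(3 - 1/(-12)) - 2 = 11*(3 - 1*(-1/12)) - 2 = 11*(3 + 1/12) - 2 = 11*(37/12) - 2 = 407/12 - 2 = 383/12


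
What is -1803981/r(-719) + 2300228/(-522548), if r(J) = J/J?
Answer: -235667240954/130637 ≈ -1.8040e+6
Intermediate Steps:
r(J) = 1
-1803981/r(-719) + 2300228/(-522548) = -1803981/1 + 2300228/(-522548) = -1803981*1 + 2300228*(-1/522548) = -1803981 - 575057/130637 = -235667240954/130637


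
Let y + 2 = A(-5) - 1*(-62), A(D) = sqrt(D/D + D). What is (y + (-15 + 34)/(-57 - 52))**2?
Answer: 42475917/11881 + 26084*I/109 ≈ 3575.1 + 239.3*I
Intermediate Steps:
A(D) = sqrt(1 + D)
y = 60 + 2*I (y = -2 + (sqrt(1 - 5) - 1*(-62)) = -2 + (sqrt(-4) + 62) = -2 + (2*I + 62) = -2 + (62 + 2*I) = 60 + 2*I ≈ 60.0 + 2.0*I)
(y + (-15 + 34)/(-57 - 52))**2 = ((60 + 2*I) + (-15 + 34)/(-57 - 52))**2 = ((60 + 2*I) + 19/(-109))**2 = ((60 + 2*I) + 19*(-1/109))**2 = ((60 + 2*I) - 19/109)**2 = (6521/109 + 2*I)**2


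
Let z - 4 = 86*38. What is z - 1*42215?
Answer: -38943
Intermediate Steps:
z = 3272 (z = 4 + 86*38 = 4 + 3268 = 3272)
z - 1*42215 = 3272 - 1*42215 = 3272 - 42215 = -38943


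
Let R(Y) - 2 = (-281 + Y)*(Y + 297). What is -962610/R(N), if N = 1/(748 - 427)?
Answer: 49594148505/4299640759 ≈ 11.534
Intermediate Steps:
N = 1/321 ≈ 0.0031153
R(Y) = 2 + (-281 + Y)*(297 + Y) (R(Y) = 2 + (-281 + Y)*(Y + 297) = 2 + (-281 + Y)*(297 + Y))
-962610/R(N) = -962610/(-83455 + (1/321)**2 + 16*(1/321)) = -962610/(-83455 + 1/103041 + 16/321) = -962610/(-8599281518/103041) = -962610*(-103041/8599281518) = 49594148505/4299640759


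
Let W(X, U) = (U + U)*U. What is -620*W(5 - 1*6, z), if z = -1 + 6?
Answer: -31000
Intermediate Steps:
z = 5
W(X, U) = 2*U² (W(X, U) = (2*U)*U = 2*U²)
-620*W(5 - 1*6, z) = -1240*5² = -1240*25 = -620*50 = -31000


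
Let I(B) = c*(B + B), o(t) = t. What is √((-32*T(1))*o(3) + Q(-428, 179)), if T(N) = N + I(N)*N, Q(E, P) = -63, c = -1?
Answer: √33 ≈ 5.7446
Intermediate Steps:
I(B) = -2*B (I(B) = -(B + B) = -2*B)
T(N) = N - 2*N² (T(N) = N + (-2*N)*N = N - 2*N²)
√((-32*T(1))*o(3) + Q(-428, 179)) = √(-32*(1 - 2*1)*3 - 63) = √(-32*(1 - 2)*3 - 63) = √(-32*(-1)*3 - 63) = √(32*3 - 63) = √(96 - 63) = √33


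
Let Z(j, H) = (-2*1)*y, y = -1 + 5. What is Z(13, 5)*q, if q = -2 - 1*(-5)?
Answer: -24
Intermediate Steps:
q = 3 (q = -2 + 5 = 3)
y = 4
Z(j, H) = -8 (Z(j, H) = -2*1*4 = -2*4 = -8)
Z(13, 5)*q = -8*3 = -24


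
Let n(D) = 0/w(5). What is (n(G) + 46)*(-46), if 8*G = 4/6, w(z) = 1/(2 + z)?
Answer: -2116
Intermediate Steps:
G = 1/12 (G = (4/6)/8 = (4*(⅙))/8 = (⅛)*(⅔) = 1/12 ≈ 0.083333)
n(D) = 0 (n(D) = 0/(1/(2 + 5)) = 0/(1/7) = 0/(⅐) = 0*7 = 0)
(n(G) + 46)*(-46) = (0 + 46)*(-46) = 46*(-46) = -2116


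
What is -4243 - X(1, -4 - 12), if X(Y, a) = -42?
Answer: -4201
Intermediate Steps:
-4243 - X(1, -4 - 12) = -4243 - 1*(-42) = -4243 + 42 = -4201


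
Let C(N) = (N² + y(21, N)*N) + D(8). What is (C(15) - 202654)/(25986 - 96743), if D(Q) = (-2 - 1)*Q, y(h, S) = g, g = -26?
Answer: 202843/70757 ≈ 2.8668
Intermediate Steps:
y(h, S) = -26
D(Q) = -3*Q
C(N) = -24 + N² - 26*N (C(N) = (N² - 26*N) - 3*8 = (N² - 26*N) - 24 = -24 + N² - 26*N)
(C(15) - 202654)/(25986 - 96743) = ((-24 + 15² - 26*15) - 202654)/(25986 - 96743) = ((-24 + 225 - 390) - 202654)/(-70757) = (-189 - 202654)*(-1/70757) = -202843*(-1/70757) = 202843/70757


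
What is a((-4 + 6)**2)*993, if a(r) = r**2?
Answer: 15888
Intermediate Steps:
a((-4 + 6)**2)*993 = ((-4 + 6)**2)**2*993 = (2**2)**2*993 = 4**2*993 = 16*993 = 15888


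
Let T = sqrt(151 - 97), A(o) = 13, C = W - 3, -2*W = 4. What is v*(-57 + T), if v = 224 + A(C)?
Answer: -13509 + 711*sqrt(6) ≈ -11767.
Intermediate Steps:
W = -2 (W = -1/2*4 = -2)
C = -5 (C = -2 - 3 = -5)
T = 3*sqrt(6) (T = sqrt(54) = 3*sqrt(6) ≈ 7.3485)
v = 237 (v = 224 + 13 = 237)
v*(-57 + T) = 237*(-57 + 3*sqrt(6)) = -13509 + 711*sqrt(6)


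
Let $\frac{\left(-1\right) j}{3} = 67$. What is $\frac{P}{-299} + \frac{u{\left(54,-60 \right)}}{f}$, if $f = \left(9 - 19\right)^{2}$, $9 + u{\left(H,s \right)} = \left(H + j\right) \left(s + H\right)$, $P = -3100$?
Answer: $\frac{571027}{29900} \approx 19.098$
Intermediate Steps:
$j = -201$ ($j = \left(-3\right) 67 = -201$)
$u{\left(H,s \right)} = -9 + \left(-201 + H\right) \left(H + s\right)$ ($u{\left(H,s \right)} = -9 + \left(H - 201\right) \left(s + H\right) = -9 + \left(-201 + H\right) \left(H + s\right)$)
$f = 100$ ($f = \left(-10\right)^{2} = 100$)
$\frac{P}{-299} + \frac{u{\left(54,-60 \right)}}{f} = - \frac{3100}{-299} + \frac{-9 + 54^{2} - 10854 - -12060 + 54 \left(-60\right)}{100} = \left(-3100\right) \left(- \frac{1}{299}\right) + \left(-9 + 2916 - 10854 + 12060 - 3240\right) \frac{1}{100} = \frac{3100}{299} + 873 \cdot \frac{1}{100} = \frac{3100}{299} + \frac{873}{100} = \frac{571027}{29900}$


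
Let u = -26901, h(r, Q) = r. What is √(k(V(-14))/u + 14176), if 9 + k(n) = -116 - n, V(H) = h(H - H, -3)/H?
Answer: √23262270761/1281 ≈ 119.06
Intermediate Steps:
V(H) = 0 (V(H) = (H - H)/H = 0/H = 0)
k(n) = -125 - n (k(n) = -9 + (-116 - n) = -125 - n)
√(k(V(-14))/u + 14176) = √((-125 - 1*0)/(-26901) + 14176) = √((-125 + 0)*(-1/26901) + 14176) = √(-125*(-1/26901) + 14176) = √(125/26901 + 14176) = √(381348701/26901) = √23262270761/1281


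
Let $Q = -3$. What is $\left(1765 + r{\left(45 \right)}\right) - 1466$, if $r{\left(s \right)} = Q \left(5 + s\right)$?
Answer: $149$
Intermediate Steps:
$r{\left(s \right)} = -15 - 3 s$ ($r{\left(s \right)} = - 3 \left(5 + s\right) = -15 - 3 s$)
$\left(1765 + r{\left(45 \right)}\right) - 1466 = \left(1765 - 150\right) - 1466 = 1615 - 1466 = 149$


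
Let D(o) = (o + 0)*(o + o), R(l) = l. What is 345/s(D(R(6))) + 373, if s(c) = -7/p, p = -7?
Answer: 718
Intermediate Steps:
D(o) = 2*o**2 (D(o) = o*(2*o) = 2*o**2)
s(c) = 1 (s(c) = -7/(-7) = -7*(-1/7) = 1)
345/s(D(R(6))) + 373 = 345/1 + 373 = 345*1 + 373 = 345 + 373 = 718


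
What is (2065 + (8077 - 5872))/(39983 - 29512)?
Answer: 4270/10471 ≈ 0.40779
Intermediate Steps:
(2065 + (8077 - 5872))/(39983 - 29512) = (2065 + 2205)/10471 = 4270*(1/10471) = 4270/10471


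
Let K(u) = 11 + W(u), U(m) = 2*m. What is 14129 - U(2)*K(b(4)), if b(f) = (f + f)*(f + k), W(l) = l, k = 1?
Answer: 13925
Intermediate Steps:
b(f) = 2*f*(1 + f) (b(f) = (f + f)*(f + 1) = (2*f)*(1 + f) = 2*f*(1 + f))
K(u) = 11 + u
14129 - U(2)*K(b(4)) = 14129 - 2*2*(11 + 2*4*(1 + 4)) = 14129 - 4*(11 + 2*4*5) = 14129 - 4*(11 + 40) = 14129 - 4*51 = 14129 - 1*204 = 14129 - 204 = 13925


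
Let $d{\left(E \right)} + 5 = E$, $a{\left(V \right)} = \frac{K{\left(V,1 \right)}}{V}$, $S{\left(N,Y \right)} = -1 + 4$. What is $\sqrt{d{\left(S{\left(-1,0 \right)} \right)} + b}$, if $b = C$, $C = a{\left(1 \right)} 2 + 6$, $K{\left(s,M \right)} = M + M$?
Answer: $2 \sqrt{2} \approx 2.8284$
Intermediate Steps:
$S{\left(N,Y \right)} = 3$
$K{\left(s,M \right)} = 2 M$
$a{\left(V \right)} = \frac{2}{V}$ ($a{\left(V \right)} = \frac{2 \cdot 1}{V} = \frac{2}{V}$)
$C = 10$ ($C = \frac{2}{1} \cdot 2 + 6 = 2 \cdot 1 \cdot 2 + 6 = 2 \cdot 2 + 6 = 4 + 6 = 10$)
$d{\left(E \right)} = -5 + E$
$b = 10$
$\sqrt{d{\left(S{\left(-1,0 \right)} \right)} + b} = \sqrt{\left(-5 + 3\right) + 10} = \sqrt{-2 + 10} = \sqrt{8} = 2 \sqrt{2}$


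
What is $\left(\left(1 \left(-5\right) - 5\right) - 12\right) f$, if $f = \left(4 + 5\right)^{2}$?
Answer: $-1782$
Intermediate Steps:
$f = 81$ ($f = 9^{2} = 81$)
$\left(\left(1 \left(-5\right) - 5\right) - 12\right) f = \left(\left(1 \left(-5\right) - 5\right) - 12\right) 81 = \left(\left(-5 - 5\right) - 12\right) 81 = \left(-10 - 12\right) 81 = \left(-22\right) 81 = -1782$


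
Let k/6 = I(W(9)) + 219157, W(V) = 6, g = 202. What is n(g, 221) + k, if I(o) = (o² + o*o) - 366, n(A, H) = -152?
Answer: 1313026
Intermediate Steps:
I(o) = -366 + 2*o² (I(o) = (o² + o²) - 366 = 2*o² - 366 = -366 + 2*o²)
k = 1313178 (k = 6*((-366 + 2*6²) + 219157) = 6*((-366 + 2*36) + 219157) = 6*((-366 + 72) + 219157) = 6*(-294 + 219157) = 6*218863 = 1313178)
n(g, 221) + k = -152 + 1313178 = 1313026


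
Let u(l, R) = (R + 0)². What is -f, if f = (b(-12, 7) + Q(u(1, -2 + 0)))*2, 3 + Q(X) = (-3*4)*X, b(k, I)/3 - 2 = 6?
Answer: 54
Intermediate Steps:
b(k, I) = 24 (b(k, I) = 6 + 3*6 = 6 + 18 = 24)
u(l, R) = R²
Q(X) = -3 - 12*X (Q(X) = -3 + (-3*4)*X = -3 - 12*X)
f = -54 (f = (24 + (-3 - 12*(-2 + 0)²))*2 = (24 + (-3 - 12*(-2)²))*2 = (24 + (-3 - 12*4))*2 = (24 + (-3 - 48))*2 = (24 - 51)*2 = -27*2 = -54)
-f = -1*(-54) = 54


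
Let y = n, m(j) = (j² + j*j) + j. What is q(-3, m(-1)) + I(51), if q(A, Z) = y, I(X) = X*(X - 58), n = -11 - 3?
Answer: -371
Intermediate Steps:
m(j) = j + 2*j² (m(j) = (j² + j²) + j = 2*j² + j = j + 2*j²)
n = -14
y = -14
I(X) = X*(-58 + X)
q(A, Z) = -14
q(-3, m(-1)) + I(51) = -14 + 51*(-58 + 51) = -14 + 51*(-7) = -14 - 357 = -371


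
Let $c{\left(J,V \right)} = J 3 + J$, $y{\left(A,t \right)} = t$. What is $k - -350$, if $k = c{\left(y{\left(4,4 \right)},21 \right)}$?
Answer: $366$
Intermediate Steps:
$c{\left(J,V \right)} = 4 J$ ($c{\left(J,V \right)} = 3 J + J = 4 J$)
$k = 16$ ($k = 4 \cdot 4 = 16$)
$k - -350 = 16 - -350 = 16 + 350 = 366$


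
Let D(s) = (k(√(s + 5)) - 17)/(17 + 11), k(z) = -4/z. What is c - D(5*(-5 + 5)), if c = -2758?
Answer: -77207/28 + √5/35 ≈ -2757.3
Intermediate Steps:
D(s) = -17/28 - 1/(7*√(5 + s)) (D(s) = (-4/√(s + 5) - 17)/(17 + 11) = (-4/√(5 + s) - 17)/28 = (-4/√(5 + s) - 17)*(1/28) = (-17 - 4/√(5 + s))*(1/28) = -17/28 - 1/(7*√(5 + s)))
c - D(5*(-5 + 5)) = -2758 - (-17/28 - 1/(7*√(5 + 5*(-5 + 5)))) = -2758 - (-17/28 - 1/(7*√(5 + 5*0))) = -2758 - (-17/28 - 1/(7*√(5 + 0))) = -2758 - (-17/28 - √5/35) = -2758 + (17/28 + √5/35) = -77207/28 + √5/35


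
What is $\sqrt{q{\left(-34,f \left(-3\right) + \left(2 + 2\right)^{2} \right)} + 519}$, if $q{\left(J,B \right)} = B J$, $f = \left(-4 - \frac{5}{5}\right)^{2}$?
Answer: $5 \sqrt{101} \approx 50.249$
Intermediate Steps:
$f = 25$ ($f = \left(-4 - 1\right)^{2} = \left(-5\right)^{2} = 25$)
$\sqrt{q{\left(-34,f \left(-3\right) + \left(2 + 2\right)^{2} \right)} + 519} = \sqrt{\left(25 \left(-3\right) + \left(2 + 2\right)^{2}\right) \left(-34\right) + 519} = \sqrt{\left(-75 + 4^{2}\right) \left(-34\right) + 519} = \sqrt{\left(-75 + 16\right) \left(-34\right) + 519} = \sqrt{\left(-59\right) \left(-34\right) + 519} = \sqrt{2006 + 519} = \sqrt{2525} = 5 \sqrt{101}$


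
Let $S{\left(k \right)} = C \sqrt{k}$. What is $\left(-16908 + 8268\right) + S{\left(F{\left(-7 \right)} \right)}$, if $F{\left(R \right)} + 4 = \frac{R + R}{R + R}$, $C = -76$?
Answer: $-8640 - 76 i \sqrt{3} \approx -8640.0 - 131.64 i$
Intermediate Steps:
$F{\left(R \right)} = -3$ ($F{\left(R \right)} = -4 + \frac{R + R}{R + R} = -4 + \frac{2 R}{2 R} = -4 + 2 R \frac{1}{2 R} = -4 + 1 = -3$)
$S{\left(k \right)} = - 76 \sqrt{k}$
$\left(-16908 + 8268\right) + S{\left(F{\left(-7 \right)} \right)} = \left(-16908 + 8268\right) - 76 \sqrt{-3} = -8640 - 76 i \sqrt{3}$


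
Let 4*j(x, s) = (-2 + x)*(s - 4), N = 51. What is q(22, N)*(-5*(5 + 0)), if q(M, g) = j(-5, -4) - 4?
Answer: -250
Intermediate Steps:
j(x, s) = (-4 + s)*(-2 + x)/4 (j(x, s) = ((-2 + x)*(s - 4))/4 = ((-2 + x)*(-4 + s))/4 = ((-4 + s)*(-2 + x))/4 = (-4 + s)*(-2 + x)/4)
q(M, g) = 10 (q(M, g) = (2 - 1*(-5) - ½*(-4) + (¼)*(-4)*(-5)) - 4 = (2 + 5 + 2 + 5) - 4 = 14 - 4 = 10)
q(22, N)*(-5*(5 + 0)) = 10*(-5*(5 + 0)) = 10*(-5*5) = 10*(-25) = -250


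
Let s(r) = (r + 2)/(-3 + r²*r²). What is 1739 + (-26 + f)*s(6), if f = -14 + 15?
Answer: 2248327/1293 ≈ 1738.8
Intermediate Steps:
s(r) = (2 + r)/(-3 + r⁴)
f = 1
1739 + (-26 + f)*s(6) = 1739 + (-26 + 1)*((2 + 6)/(-3 + 6⁴)) = 1739 - 25*8/(-3 + 1296) = 1739 - 25*8/1293 = 1739 - 200/1293 = 2248327/1293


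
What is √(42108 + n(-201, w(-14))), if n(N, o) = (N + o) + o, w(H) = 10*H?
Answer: √41627 ≈ 204.03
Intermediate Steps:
n(N, o) = N + 2*o
√(42108 + n(-201, w(-14))) = √(42108 + (-201 + 2*(10*(-14)))) = √(42108 + (-201 + 2*(-140))) = √(42108 + (-201 - 280)) = √(42108 - 481) = √41627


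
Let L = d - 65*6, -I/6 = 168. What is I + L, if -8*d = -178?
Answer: -5503/4 ≈ -1375.8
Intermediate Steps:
d = 89/4 (d = -⅛*(-178) = 89/4 ≈ 22.250)
I = -1008 (I = -6*168 = -1008)
L = -1471/4 (L = 89/4 - 65*6 = 89/4 - 1*390 = 89/4 - 390 = -1471/4 ≈ -367.75)
I + L = -1008 - 1471/4 = -5503/4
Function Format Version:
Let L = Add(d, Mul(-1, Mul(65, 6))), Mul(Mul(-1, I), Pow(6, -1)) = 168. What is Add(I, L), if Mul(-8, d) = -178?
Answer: Rational(-5503, 4) ≈ -1375.8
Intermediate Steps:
d = Rational(89, 4) (d = Mul(Rational(-1, 8), -178) = Rational(89, 4) ≈ 22.250)
I = -1008 (I = Mul(-6, 168) = -1008)
L = Rational(-1471, 4) (L = Add(Rational(89, 4), Mul(-1, Mul(65, 6))) = Add(Rational(89, 4), Mul(-1, 390)) = Add(Rational(89, 4), -390) = Rational(-1471, 4) ≈ -367.75)
Add(I, L) = Add(-1008, Rational(-1471, 4)) = Rational(-5503, 4)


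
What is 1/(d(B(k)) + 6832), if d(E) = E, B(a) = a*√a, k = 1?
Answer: 1/6833 ≈ 0.00014635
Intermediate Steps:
B(a) = a^(3/2)
1/(d(B(k)) + 6832) = 1/(1^(3/2) + 6832) = 1/(1 + 6832) = 1/6833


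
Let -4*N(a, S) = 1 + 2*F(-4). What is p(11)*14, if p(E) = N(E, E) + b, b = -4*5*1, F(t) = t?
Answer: -511/2 ≈ -255.50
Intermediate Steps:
N(a, S) = 7/4 (N(a, S) = -(1 + 2*(-4))/4 = -(1 - 8)/4 = -¼*(-7) = 7/4)
b = -20 (b = -20*1 = -20)
p(E) = -73/4 (p(E) = 7/4 - 20 = -73/4)
p(11)*14 = -73/4*14 = -511/2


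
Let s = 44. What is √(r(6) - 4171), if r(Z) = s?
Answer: I*√4127 ≈ 64.242*I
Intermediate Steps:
r(Z) = 44
√(r(6) - 4171) = √(44 - 4171) = √(-4127) = I*√4127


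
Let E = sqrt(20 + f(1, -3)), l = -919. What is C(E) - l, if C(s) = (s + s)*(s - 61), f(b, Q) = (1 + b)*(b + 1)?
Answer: 967 - 244*sqrt(6) ≈ 369.32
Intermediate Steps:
f(b, Q) = (1 + b)**2 (f(b, Q) = (1 + b)*(1 + b) = (1 + b)**2)
E = 2*sqrt(6) (E = sqrt(20 + (1 + 1)**2) = sqrt(20 + 2**2) = sqrt(20 + 4) = sqrt(24) = 2*sqrt(6) ≈ 4.8990)
C(s) = 2*s*(-61 + s) (C(s) = (2*s)*(-61 + s) = 2*s*(-61 + s))
C(E) - l = 2*(2*sqrt(6))*(-61 + 2*sqrt(6)) - 1*(-919) = 4*sqrt(6)*(-61 + 2*sqrt(6)) + 919 = 919 + 4*sqrt(6)*(-61 + 2*sqrt(6))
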